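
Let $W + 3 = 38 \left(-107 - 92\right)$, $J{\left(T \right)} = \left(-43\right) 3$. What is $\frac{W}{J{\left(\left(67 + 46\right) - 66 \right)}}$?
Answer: $\frac{7565}{129} \approx 58.643$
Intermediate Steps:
$J{\left(T \right)} = -129$
$W = -7565$ ($W = -3 + 38 \left(-107 - 92\right) = -3 + 38 \left(-199\right) = -3 - 7562 = -7565$)
$\frac{W}{J{\left(\left(67 + 46\right) - 66 \right)}} = - \frac{7565}{-129} = \left(-7565\right) \left(- \frac{1}{129}\right) = \frac{7565}{129}$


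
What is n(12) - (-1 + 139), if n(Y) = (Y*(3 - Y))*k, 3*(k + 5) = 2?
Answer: 330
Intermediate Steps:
k = -13/3 (k = -5 + (⅓)*2 = -5 + ⅔ = -13/3 ≈ -4.3333)
n(Y) = -13*Y*(3 - Y)/3 (n(Y) = (Y*(3 - Y))*(-13/3) = -13*Y*(3 - Y)/3)
n(12) - (-1 + 139) = (13/3)*12*(-3 + 12) - (-1 + 139) = (13/3)*12*9 - 1*138 = 468 - 138 = 330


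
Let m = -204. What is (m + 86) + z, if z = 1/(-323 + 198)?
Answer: -14751/125 ≈ -118.01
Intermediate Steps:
z = -1/125 (z = 1/(-125) = -1/125 ≈ -0.0080000)
(m + 86) + z = (-204 + 86) - 1/125 = -118 - 1/125 = -14751/125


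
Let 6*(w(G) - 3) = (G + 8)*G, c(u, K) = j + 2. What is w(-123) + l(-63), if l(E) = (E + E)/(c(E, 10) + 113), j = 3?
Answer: 278413/118 ≈ 2359.4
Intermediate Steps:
c(u, K) = 5 (c(u, K) = 3 + 2 = 5)
l(E) = E/59 (l(E) = (E + E)/(5 + 113) = (2*E)/118 = (2*E)*(1/118) = E/59)
w(G) = 3 + G*(8 + G)/6 (w(G) = 3 + ((G + 8)*G)/6 = 3 + ((8 + G)*G)/6 = 3 + (G*(8 + G))/6 = 3 + G*(8 + G)/6)
w(-123) + l(-63) = (3 + (⅙)*(-123)² + (4/3)*(-123)) + (1/59)*(-63) = (3 + (⅙)*15129 - 164) - 63/59 = (3 + 5043/2 - 164) - 63/59 = 4721/2 - 63/59 = 278413/118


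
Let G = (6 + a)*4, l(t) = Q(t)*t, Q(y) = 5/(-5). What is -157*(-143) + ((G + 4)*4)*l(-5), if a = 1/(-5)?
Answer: 22995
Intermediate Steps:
Q(y) = -1 (Q(y) = 5*(-1/5) = -1)
a = -1/5 ≈ -0.20000
l(t) = -t
G = 116/5 (G = (6 - 1/5)*4 = (29/5)*4 = 116/5 ≈ 23.200)
-157*(-143) + ((G + 4)*4)*l(-5) = -157*(-143) + ((116/5 + 4)*4)*(-1*(-5)) = 22451 + ((136/5)*4)*5 = 22451 + (544/5)*5 = 22451 + 544 = 22995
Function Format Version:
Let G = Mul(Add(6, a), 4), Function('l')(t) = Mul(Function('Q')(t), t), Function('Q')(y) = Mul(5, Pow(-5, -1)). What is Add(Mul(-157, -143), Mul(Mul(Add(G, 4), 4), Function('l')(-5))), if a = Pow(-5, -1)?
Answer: 22995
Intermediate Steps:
Function('Q')(y) = -1 (Function('Q')(y) = Mul(5, Rational(-1, 5)) = -1)
a = Rational(-1, 5) ≈ -0.20000
Function('l')(t) = Mul(-1, t)
G = Rational(116, 5) (G = Mul(Add(6, Rational(-1, 5)), 4) = Mul(Rational(29, 5), 4) = Rational(116, 5) ≈ 23.200)
Add(Mul(-157, -143), Mul(Mul(Add(G, 4), 4), Function('l')(-5))) = Add(Mul(-157, -143), Mul(Mul(Add(Rational(116, 5), 4), 4), Mul(-1, -5))) = Add(22451, Mul(Mul(Rational(136, 5), 4), 5)) = Add(22451, Mul(Rational(544, 5), 5)) = Add(22451, 544) = 22995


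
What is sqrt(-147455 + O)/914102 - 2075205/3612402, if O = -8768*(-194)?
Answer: -691735/1204134 + sqrt(1553537)/914102 ≈ -0.57310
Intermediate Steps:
O = 1700992
sqrt(-147455 + O)/914102 - 2075205/3612402 = sqrt(-147455 + 1700992)/914102 - 2075205/3612402 = sqrt(1553537)*(1/914102) - 2075205*1/3612402 = sqrt(1553537)/914102 - 691735/1204134 = -691735/1204134 + sqrt(1553537)/914102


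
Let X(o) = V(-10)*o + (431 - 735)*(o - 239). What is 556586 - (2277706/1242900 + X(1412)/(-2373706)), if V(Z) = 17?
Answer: 410519567955048191/737569796850 ≈ 5.5658e+5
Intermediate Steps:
X(o) = 72656 - 287*o (X(o) = 17*o + (431 - 735)*(o - 239) = 17*o - 304*(-239 + o) = 17*o + (72656 - 304*o) = 72656 - 287*o)
556586 - (2277706/1242900 + X(1412)/(-2373706)) = 556586 - (2277706/1242900 + (72656 - 287*1412)/(-2373706)) = 556586 - (2277706*(1/1242900) + (72656 - 405244)*(-1/2373706)) = 556586 - (1138853/621450 - 332588*(-1/2373706)) = 556586 - (1138853/621450 + 166294/1186853) = 556586 - 1*1454994505909/737569796850 = 556586 - 1454994505909/737569796850 = 410519567955048191/737569796850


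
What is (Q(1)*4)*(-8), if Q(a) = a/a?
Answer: -32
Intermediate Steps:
Q(a) = 1
(Q(1)*4)*(-8) = (1*4)*(-8) = 4*(-8) = -32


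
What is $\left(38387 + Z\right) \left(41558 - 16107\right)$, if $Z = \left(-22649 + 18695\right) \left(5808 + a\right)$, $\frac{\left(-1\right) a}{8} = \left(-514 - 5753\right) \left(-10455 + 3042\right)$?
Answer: $37400587320566977$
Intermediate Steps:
$a = -371658168$ ($a = - 8 \left(-514 - 5753\right) \left(-10455 + 3042\right) = - 8 \left(\left(-6267\right) \left(-7413\right)\right) = \left(-8\right) 46457271 = -371658168$)
$Z = 1469513431440$ ($Z = \left(-22649 + 18695\right) \left(5808 - 371658168\right) = \left(-3954\right) \left(-371652360\right) = 1469513431440$)
$\left(38387 + Z\right) \left(41558 - 16107\right) = \left(38387 + 1469513431440\right) \left(41558 - 16107\right) = 1469513469827 \cdot 25451 = 37400587320566977$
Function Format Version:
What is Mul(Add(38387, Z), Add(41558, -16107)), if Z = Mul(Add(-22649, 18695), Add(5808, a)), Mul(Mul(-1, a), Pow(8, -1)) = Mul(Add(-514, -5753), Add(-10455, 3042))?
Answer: 37400587320566977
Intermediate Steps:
a = -371658168 (a = Mul(-8, Mul(Add(-514, -5753), Add(-10455, 3042))) = Mul(-8, Mul(-6267, -7413)) = Mul(-8, 46457271) = -371658168)
Z = 1469513431440 (Z = Mul(Add(-22649, 18695), Add(5808, -371658168)) = Mul(-3954, -371652360) = 1469513431440)
Mul(Add(38387, Z), Add(41558, -16107)) = Mul(Add(38387, 1469513431440), Add(41558, -16107)) = Mul(1469513469827, 25451) = 37400587320566977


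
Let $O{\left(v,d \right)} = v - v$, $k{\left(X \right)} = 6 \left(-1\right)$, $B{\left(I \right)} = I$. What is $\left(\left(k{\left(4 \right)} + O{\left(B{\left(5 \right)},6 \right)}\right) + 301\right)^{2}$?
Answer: $87025$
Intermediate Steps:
$k{\left(X \right)} = -6$
$O{\left(v,d \right)} = 0$
$\left(\left(k{\left(4 \right)} + O{\left(B{\left(5 \right)},6 \right)}\right) + 301\right)^{2} = \left(\left(-6 + 0\right) + 301\right)^{2} = \left(-6 + 301\right)^{2} = 295^{2} = 87025$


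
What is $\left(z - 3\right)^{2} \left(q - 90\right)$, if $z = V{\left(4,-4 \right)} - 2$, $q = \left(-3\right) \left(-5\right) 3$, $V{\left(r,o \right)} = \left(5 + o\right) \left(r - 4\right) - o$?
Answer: $-45$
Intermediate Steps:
$V{\left(r,o \right)} = - o + \left(-4 + r\right) \left(5 + o\right)$ ($V{\left(r,o \right)} = \left(5 + o\right) \left(-4 + r\right) - o = \left(-4 + r\right) \left(5 + o\right) - o = - o + \left(-4 + r\right) \left(5 + o\right)$)
$q = 45$ ($q = 15 \cdot 3 = 45$)
$z = 2$ ($z = \left(-20 - -20 + 5 \cdot 4 - 16\right) - 2 = \left(-20 + 20 + 20 - 16\right) - 2 = 4 - 2 = 2$)
$\left(z - 3\right)^{2} \left(q - 90\right) = \left(2 - 3\right)^{2} \left(45 - 90\right) = \left(-1\right)^{2} \left(-45\right) = 1 \left(-45\right) = -45$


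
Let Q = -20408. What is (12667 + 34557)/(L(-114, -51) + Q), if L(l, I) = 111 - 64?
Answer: -47224/20361 ≈ -2.3193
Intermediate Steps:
L(l, I) = 47
(12667 + 34557)/(L(-114, -51) + Q) = (12667 + 34557)/(47 - 20408) = 47224/(-20361) = 47224*(-1/20361) = -47224/20361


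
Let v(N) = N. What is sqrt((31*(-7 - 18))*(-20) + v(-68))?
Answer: 2*sqrt(3858) ≈ 124.23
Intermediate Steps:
sqrt((31*(-7 - 18))*(-20) + v(-68)) = sqrt((31*(-7 - 18))*(-20) - 68) = sqrt((31*(-25))*(-20) - 68) = sqrt(-775*(-20) - 68) = sqrt(15500 - 68) = sqrt(15432) = 2*sqrt(3858)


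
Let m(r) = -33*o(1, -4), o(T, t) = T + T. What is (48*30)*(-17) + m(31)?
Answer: -24546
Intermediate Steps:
o(T, t) = 2*T
m(r) = -66
(48*30)*(-17) + m(31) = (48*30)*(-17) - 66 = 1440*(-17) - 66 = -24480 - 66 = -24546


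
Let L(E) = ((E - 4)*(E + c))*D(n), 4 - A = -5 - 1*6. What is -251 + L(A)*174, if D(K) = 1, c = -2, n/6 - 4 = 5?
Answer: 24631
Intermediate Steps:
n = 54 (n = 24 + 6*5 = 24 + 30 = 54)
A = 15 (A = 4 - (-5 - 1*6) = 4 - (-5 - 6) = 4 - 1*(-11) = 4 + 11 = 15)
L(E) = (-4 + E)*(-2 + E) (L(E) = ((E - 4)*(E - 2))*1 = ((-4 + E)*(-2 + E))*1 = (-4 + E)*(-2 + E))
-251 + L(A)*174 = -251 + (8 + 15**2 - 6*15)*174 = -251 + (8 + 225 - 90)*174 = -251 + 143*174 = -251 + 24882 = 24631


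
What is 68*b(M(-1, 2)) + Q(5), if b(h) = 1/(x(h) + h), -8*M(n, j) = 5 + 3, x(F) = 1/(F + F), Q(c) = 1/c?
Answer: -677/15 ≈ -45.133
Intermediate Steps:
x(F) = 1/(2*F)
M(n, j) = -1 (M(n, j) = -(5 + 3)/8 = -1/8*8 = -1)
b(h) = 1/(h + 1/(2*h)) (b(h) = 1/(1/(2*h) + h) = 1/(h + 1/(2*h)))
68*b(M(-1, 2)) + Q(5) = 68*(2*(-1)/(1 + 2*(-1)**2)) + 1/5 = 68*(2*(-1)/(1 + 2*1)) + 1/5 = 68*(2*(-1)/(1 + 2)) + 1/5 = 68*(2*(-1)/3) + 1/5 = 68*(2*(-1)*(1/3)) + 1/5 = 68*(-2/3) + 1/5 = -136/3 + 1/5 = -677/15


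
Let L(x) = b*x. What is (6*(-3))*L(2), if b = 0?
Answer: 0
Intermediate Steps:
L(x) = 0 (L(x) = 0*x = 0)
(6*(-3))*L(2) = (6*(-3))*0 = -18*0 = 0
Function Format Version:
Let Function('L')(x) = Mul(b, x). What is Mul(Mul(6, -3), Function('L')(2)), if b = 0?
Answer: 0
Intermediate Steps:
Function('L')(x) = 0 (Function('L')(x) = Mul(0, x) = 0)
Mul(Mul(6, -3), Function('L')(2)) = Mul(Mul(6, -3), 0) = Mul(-18, 0) = 0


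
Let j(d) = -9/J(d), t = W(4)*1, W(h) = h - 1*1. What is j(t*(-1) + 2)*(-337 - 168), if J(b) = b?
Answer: -4545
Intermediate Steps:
W(h) = -1 + h (W(h) = h - 1 = -1 + h)
t = 3 (t = (-1 + 4)*1 = 3*1 = 3)
j(d) = -9/d
j(t*(-1) + 2)*(-337 - 168) = (-9/(3*(-1) + 2))*(-337 - 168) = -9/(-3 + 2)*(-505) = -9/(-1)*(-505) = -9*(-1)*(-505) = 9*(-505) = -4545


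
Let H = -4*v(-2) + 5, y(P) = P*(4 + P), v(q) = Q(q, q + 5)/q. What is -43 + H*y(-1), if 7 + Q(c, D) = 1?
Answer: -22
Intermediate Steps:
Q(c, D) = -6 (Q(c, D) = -7 + 1 = -6)
v(q) = -6/q
H = -7 (H = -(-24)/(-2) + 5 = -(-24)*(-1)/2 + 5 = -4*3 + 5 = -12 + 5 = -7)
-43 + H*y(-1) = -43 - (-7)*(4 - 1) = -43 - (-7)*3 = -43 - 7*(-3) = -43 + 21 = -22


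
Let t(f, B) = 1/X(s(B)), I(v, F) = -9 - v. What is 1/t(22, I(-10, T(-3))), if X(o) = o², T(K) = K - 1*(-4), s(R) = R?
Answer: 1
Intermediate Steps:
T(K) = 4 + K (T(K) = K + 4 = 4 + K)
t(f, B) = B⁻² (t(f, B) = 1/(B²) = B⁻²)
1/t(22, I(-10, T(-3))) = 1/((-9 - 1*(-10))⁻²) = 1/((-9 + 10)⁻²) = 1/(1⁻²) = 1/1 = 1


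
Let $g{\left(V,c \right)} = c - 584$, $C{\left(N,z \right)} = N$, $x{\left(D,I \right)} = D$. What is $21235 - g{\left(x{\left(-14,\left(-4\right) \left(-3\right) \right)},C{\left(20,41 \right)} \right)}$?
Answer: $21799$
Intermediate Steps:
$g{\left(V,c \right)} = -584 + c$
$21235 - g{\left(x{\left(-14,\left(-4\right) \left(-3\right) \right)},C{\left(20,41 \right)} \right)} = 21235 - \left(-584 + 20\right) = 21235 - -564 = 21235 + 564 = 21799$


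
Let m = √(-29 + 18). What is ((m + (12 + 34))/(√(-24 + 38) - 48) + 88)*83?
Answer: 8271448/1145 - 1909*√14/1145 - 1992*I*√11/1145 - 83*I*√154/2290 ≈ 7217.7 - 6.2198*I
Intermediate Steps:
m = I*√11 (m = √(-11) = I*√11 ≈ 3.3166*I)
((m + (12 + 34))/(√(-24 + 38) - 48) + 88)*83 = ((I*√11 + (12 + 34))/(√(-24 + 38) - 48) + 88)*83 = ((I*√11 + 46)/(√14 - 48) + 88)*83 = ((46 + I*√11)/(-48 + √14) + 88)*83 = (88 + (46 + I*√11)/(-48 + √14))*83 = 7304 + 83*(46 + I*√11)/(-48 + √14)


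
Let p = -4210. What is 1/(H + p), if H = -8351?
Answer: -1/12561 ≈ -7.9612e-5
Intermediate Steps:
1/(H + p) = 1/(-8351 - 4210) = 1/(-12561) = -1/12561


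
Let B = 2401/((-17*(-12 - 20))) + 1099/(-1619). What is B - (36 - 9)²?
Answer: -638767181/880736 ≈ -725.27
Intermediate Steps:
B = 3289363/880736 (B = 2401/((-17*(-32))) + 1099*(-1/1619) = 2401/544 - 1099/1619 = 3289363/880736 ≈ 3.7348)
B - (36 - 9)² = 3289363/880736 - (36 - 9)² = 3289363/880736 - 1*27² = 3289363/880736 - 1*729 = 3289363/880736 - 729 = -638767181/880736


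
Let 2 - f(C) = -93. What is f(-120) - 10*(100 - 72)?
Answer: -185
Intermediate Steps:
f(C) = 95 (f(C) = 2 - 1*(-93) = 2 + 93 = 95)
f(-120) - 10*(100 - 72) = 95 - 10*(100 - 72) = 95 - 10*28 = 95 - 280 = -185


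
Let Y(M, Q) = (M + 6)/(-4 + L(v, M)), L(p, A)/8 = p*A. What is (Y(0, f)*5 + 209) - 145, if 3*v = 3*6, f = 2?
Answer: 113/2 ≈ 56.500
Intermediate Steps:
v = 6 (v = (3*6)/3 = (⅓)*18 = 6)
L(p, A) = 8*A*p (L(p, A) = 8*(p*A) = 8*(A*p) = 8*A*p)
Y(M, Q) = (6 + M)/(-4 + 48*M) (Y(M, Q) = (M + 6)/(-4 + 8*M*6) = (6 + M)/(-4 + 48*M))
(Y(0, f)*5 + 209) - 145 = (((6 + 0)/(4*(-1 + 12*0)))*5 + 209) - 145 = (((¼)*6/(-1 + 0))*5 + 209) - 145 = (((¼)*6/(-1))*5 + 209) - 145 = (((¼)*(-1)*6)*5 + 209) - 145 = (-3/2*5 + 209) - 145 = (-15/2 + 209) - 145 = 403/2 - 145 = 113/2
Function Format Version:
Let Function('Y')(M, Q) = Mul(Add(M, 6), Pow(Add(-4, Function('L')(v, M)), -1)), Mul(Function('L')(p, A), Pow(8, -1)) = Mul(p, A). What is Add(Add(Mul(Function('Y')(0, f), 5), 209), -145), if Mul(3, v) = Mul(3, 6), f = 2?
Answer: Rational(113, 2) ≈ 56.500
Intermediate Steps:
v = 6 (v = Mul(Rational(1, 3), Mul(3, 6)) = Mul(Rational(1, 3), 18) = 6)
Function('L')(p, A) = Mul(8, A, p) (Function('L')(p, A) = Mul(8, Mul(p, A)) = Mul(8, Mul(A, p)) = Mul(8, A, p))
Function('Y')(M, Q) = Mul(Pow(Add(-4, Mul(48, M)), -1), Add(6, M)) (Function('Y')(M, Q) = Mul(Add(M, 6), Pow(Add(-4, Mul(8, M, 6)), -1)) = Mul(Add(6, M), Pow(Add(-4, Mul(48, M)), -1)) = Mul(Pow(Add(-4, Mul(48, M)), -1), Add(6, M)))
Add(Add(Mul(Function('Y')(0, f), 5), 209), -145) = Add(Add(Mul(Mul(Rational(1, 4), Pow(Add(-1, Mul(12, 0)), -1), Add(6, 0)), 5), 209), -145) = Add(Add(Mul(Mul(Rational(1, 4), Pow(Add(-1, 0), -1), 6), 5), 209), -145) = Add(Add(Mul(Mul(Rational(1, 4), Pow(-1, -1), 6), 5), 209), -145) = Add(Add(Mul(Mul(Rational(1, 4), -1, 6), 5), 209), -145) = Add(Add(Mul(Rational(-3, 2), 5), 209), -145) = Add(Add(Rational(-15, 2), 209), -145) = Add(Rational(403, 2), -145) = Rational(113, 2)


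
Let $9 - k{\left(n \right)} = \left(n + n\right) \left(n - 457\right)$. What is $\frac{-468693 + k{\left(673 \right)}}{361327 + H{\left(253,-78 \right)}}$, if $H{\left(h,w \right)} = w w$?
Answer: $- \frac{759420}{367411} \approx -2.0669$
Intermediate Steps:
$k{\left(n \right)} = 9 - 2 n \left(-457 + n\right)$ ($k{\left(n \right)} = 9 - \left(n + n\right) \left(n - 457\right) = 9 - 2 n \left(-457 + n\right)$)
$H{\left(h,w \right)} = w^{2}$
$\frac{-468693 + k{\left(673 \right)}}{361327 + H{\left(253,-78 \right)}} = \frac{-468693 + \left(9 - 2 \cdot 673^{2} + 914 \cdot 673\right)}{361327 + \left(-78\right)^{2}} = \frac{-468693 + \left(9 - 905858 + 615122\right)}{361327 + 6084} = \frac{-468693 + \left(9 - 905858 + 615122\right)}{367411} = \left(-468693 - 290727\right) \frac{1}{367411} = \left(-759420\right) \frac{1}{367411} = - \frac{759420}{367411}$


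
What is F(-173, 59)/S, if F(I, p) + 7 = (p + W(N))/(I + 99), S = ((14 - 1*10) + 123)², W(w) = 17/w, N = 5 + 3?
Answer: -4633/9548368 ≈ -0.00048521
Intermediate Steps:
N = 8
S = 16129 (S = ((14 - 10) + 123)² = (4 + 123)² = 127² = 16129)
F(I, p) = -7 + (17/8 + p)/(99 + I) (F(I, p) = -7 + (p + 17/8)/(I + 99) = -7 + (p + 17*(⅛))/(99 + I) = -7 + (p + 17/8)/(99 + I) = -7 + (17/8 + p)/(99 + I))
F(-173, 59)/S = ((-5527/8 + 59 - 7*(-173))/(99 - 173))/16129 = ((-5527/8 + 59 + 1211)/(-74))*(1/16129) = -1/74*4633/8*(1/16129) = -4633/592*1/16129 = -4633/9548368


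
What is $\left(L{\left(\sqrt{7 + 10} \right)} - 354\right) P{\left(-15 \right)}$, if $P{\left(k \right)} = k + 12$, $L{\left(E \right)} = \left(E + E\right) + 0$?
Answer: $1062 - 6 \sqrt{17} \approx 1037.3$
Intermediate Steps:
$L{\left(E \right)} = 2 E$ ($L{\left(E \right)} = 2 E + 0 = 2 E$)
$P{\left(k \right)} = 12 + k$
$\left(L{\left(\sqrt{7 + 10} \right)} - 354\right) P{\left(-15 \right)} = \left(2 \sqrt{7 + 10} - 354\right) \left(12 - 15\right) = \left(2 \sqrt{17} - 354\right) \left(-3\right) = \left(-354 + 2 \sqrt{17}\right) \left(-3\right) = 1062 - 6 \sqrt{17}$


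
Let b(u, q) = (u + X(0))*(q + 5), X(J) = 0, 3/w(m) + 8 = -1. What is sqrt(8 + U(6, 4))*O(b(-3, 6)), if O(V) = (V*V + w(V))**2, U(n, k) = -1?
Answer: 10666756*sqrt(7)/9 ≈ 3.1357e+6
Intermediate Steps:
w(m) = -1/3 (w(m) = 3/(-8 - 1) = 3/(-9) = 3*(-1/9) = -1/3)
b(u, q) = u*(5 + q) (b(u, q) = (u + 0)*(q + 5) = u*(5 + q))
O(V) = (-1/3 + V**2)**2 (O(V) = (V*V - 1/3)**2 = (V**2 - 1/3)**2 = (-1/3 + V**2)**2)
sqrt(8 + U(6, 4))*O(b(-3, 6)) = sqrt(8 - 1)*((-1 + 3*(-3*(5 + 6))**2)**2/9) = sqrt(7)*((-1 + 3*(-3*11)**2)**2/9) = sqrt(7)*((-1 + 3*(-33)**2)**2/9) = sqrt(7)*((-1 + 3*1089)**2/9) = sqrt(7)*((-1 + 3267)**2/9) = sqrt(7)*((1/9)*3266**2) = sqrt(7)*((1/9)*10666756) = sqrt(7)*(10666756/9) = 10666756*sqrt(7)/9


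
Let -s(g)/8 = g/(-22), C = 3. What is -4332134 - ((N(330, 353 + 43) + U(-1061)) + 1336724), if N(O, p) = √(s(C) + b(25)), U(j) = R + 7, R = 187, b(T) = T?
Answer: -5669052 - √3157/11 ≈ -5.6691e+6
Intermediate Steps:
s(g) = 4*g/11 (s(g) = -8*g/(-22) = -8*g*(-1)/22 = -(-4)*g/11 = 4*g/11)
U(j) = 194 (U(j) = 187 + 7 = 194)
N(O, p) = √3157/11 (N(O, p) = √((4/11)*3 + 25) = √(12/11 + 25) = √(287/11) = √3157/11)
-4332134 - ((N(330, 353 + 43) + U(-1061)) + 1336724) = -4332134 - ((√3157/11 + 194) + 1336724) = -4332134 - ((194 + √3157/11) + 1336724) = -4332134 - (1336918 + √3157/11) = -4332134 + (-1336918 - √3157/11) = -5669052 - √3157/11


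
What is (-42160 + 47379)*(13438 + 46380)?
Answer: 312190142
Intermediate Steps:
(-42160 + 47379)*(13438 + 46380) = 5219*59818 = 312190142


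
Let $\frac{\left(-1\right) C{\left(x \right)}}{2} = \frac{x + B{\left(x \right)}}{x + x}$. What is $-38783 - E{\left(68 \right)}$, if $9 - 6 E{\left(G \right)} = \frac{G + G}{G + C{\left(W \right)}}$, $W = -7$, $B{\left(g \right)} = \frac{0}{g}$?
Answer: $- \frac{15591233}{402} \approx -38784.0$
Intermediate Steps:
$B{\left(g \right)} = 0$
$C{\left(x \right)} = -1$ ($C{\left(x \right)} = - 2 \frac{x + 0}{x + x} = - 2 \frac{x}{2 x} = - 2 x \frac{1}{2 x} = \left(-2\right) \frac{1}{2} = -1$)
$E{\left(G \right)} = \frac{3}{2} - \frac{G}{3 \left(-1 + G\right)}$ ($E{\left(G \right)} = \frac{3}{2} - \frac{\left(G + G\right) \frac{1}{G - 1}}{6} = \frac{3}{2} - \frac{2 G \frac{1}{-1 + G}}{6} = \frac{3}{2} - \frac{G}{3 \left(-1 + G\right)}$)
$-38783 - E{\left(68 \right)} = -38783 - \frac{-9 + 7 \cdot 68}{6 \left(-1 + 68\right)} = -38783 - \frac{-9 + 476}{6 \cdot 67} = -38783 - \frac{1}{6} \cdot \frac{1}{67} \cdot 467 = -38783 - \frac{467}{402} = - \frac{15591233}{402}$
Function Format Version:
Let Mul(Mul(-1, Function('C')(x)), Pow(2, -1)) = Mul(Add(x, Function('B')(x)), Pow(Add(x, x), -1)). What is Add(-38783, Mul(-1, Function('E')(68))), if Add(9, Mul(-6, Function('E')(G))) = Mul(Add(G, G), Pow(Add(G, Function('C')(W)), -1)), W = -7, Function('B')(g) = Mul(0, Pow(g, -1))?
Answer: Rational(-15591233, 402) ≈ -38784.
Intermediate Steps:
Function('B')(g) = 0
Function('C')(x) = -1 (Function('C')(x) = Mul(-2, Mul(Add(x, 0), Pow(Add(x, x), -1))) = Mul(-2, Mul(x, Pow(Mul(2, x), -1))) = Mul(-2, Mul(x, Mul(Rational(1, 2), Pow(x, -1)))) = Mul(-2, Rational(1, 2)) = -1)
Function('E')(G) = Add(Rational(3, 2), Mul(Rational(-1, 3), G, Pow(Add(-1, G), -1))) (Function('E')(G) = Add(Rational(3, 2), Mul(Rational(-1, 6), Mul(Add(G, G), Pow(Add(G, -1), -1)))) = Add(Rational(3, 2), Mul(Rational(-1, 6), Mul(Mul(2, G), Pow(Add(-1, G), -1)))) = Add(Rational(3, 2), Mul(Rational(-1, 6), Mul(2, G, Pow(Add(-1, G), -1)))) = Add(Rational(3, 2), Mul(Rational(-1, 3), G, Pow(Add(-1, G), -1))))
Add(-38783, Mul(-1, Function('E')(68))) = Add(-38783, Mul(-1, Mul(Rational(1, 6), Pow(Add(-1, 68), -1), Add(-9, Mul(7, 68))))) = Add(-38783, Mul(-1, Mul(Rational(1, 6), Pow(67, -1), Add(-9, 476)))) = Add(-38783, Mul(-1, Mul(Rational(1, 6), Rational(1, 67), 467))) = Add(-38783, Mul(-1, Rational(467, 402))) = Add(-38783, Rational(-467, 402)) = Rational(-15591233, 402)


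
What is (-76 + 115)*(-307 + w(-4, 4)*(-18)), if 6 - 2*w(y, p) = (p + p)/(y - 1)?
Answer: -73203/5 ≈ -14641.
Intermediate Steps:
w(y, p) = 3 - p/(-1 + y) (w(y, p) = 3 - (p + p)/(2*(y - 1)) = 3 - 2*p/(2*(-1 + y)) = 3 - p/(-1 + y))
(-76 + 115)*(-307 + w(-4, 4)*(-18)) = (-76 + 115)*(-307 + ((-3 - 1*4 + 3*(-4))/(-1 - 4))*(-18)) = 39*(-307 + ((-3 - 4 - 12)/(-5))*(-18)) = 39*(-307 - 1/5*(-19)*(-18)) = 39*(-307 + (19/5)*(-18)) = 39*(-307 - 342/5) = 39*(-1877/5) = -73203/5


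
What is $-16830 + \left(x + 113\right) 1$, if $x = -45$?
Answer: $-16762$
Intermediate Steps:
$-16830 + \left(x + 113\right) 1 = -16830 + \left(-45 + 113\right) 1 = -16830 + 68 \cdot 1 = -16830 + 68 = -16762$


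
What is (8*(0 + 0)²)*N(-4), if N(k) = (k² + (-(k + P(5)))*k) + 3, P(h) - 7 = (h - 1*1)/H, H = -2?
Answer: 0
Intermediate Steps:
P(h) = 15/2 - h/2 (P(h) = 7 + (h - 1*1)/(-2) = 7 + (h - 1)*(-½) = 7 + (-1 + h)*(-½) = 7 + (½ - h/2) = 15/2 - h/2)
N(k) = 3 + k² + k*(-5 - k) (N(k) = (k² + (-(k + (15/2 - ½*5)))*k) + 3 = (k² + (-(k + (15/2 - 5/2)))*k) + 3 = (k² + (-(k + 5))*k) + 3 = (k² + (-(5 + k))*k) + 3 = (k² + (-5 - k)*k) + 3 = (k² + k*(-5 - k)) + 3 = 3 + k² + k*(-5 - k))
(8*(0 + 0)²)*N(-4) = (8*(0 + 0)²)*(3 - 5*(-4)) = (8*0²)*(3 + 20) = (8*0)*23 = 0*23 = 0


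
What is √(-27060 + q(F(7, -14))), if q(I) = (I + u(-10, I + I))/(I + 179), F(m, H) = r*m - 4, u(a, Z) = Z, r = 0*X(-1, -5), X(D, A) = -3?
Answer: 6*I*√920794/35 ≈ 164.5*I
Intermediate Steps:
r = 0 (r = 0*(-3) = 0)
F(m, H) = -4 (F(m, H) = 0*m - 4 = 0 - 4 = -4)
q(I) = 3*I/(179 + I) (q(I) = (I + (I + I))/(I + 179) = (I + 2*I)/(179 + I) = (3*I)/(179 + I) = 3*I/(179 + I))
√(-27060 + q(F(7, -14))) = √(-27060 + 3*(-4)/(179 - 4)) = √(-27060 + 3*(-4)/175) = √(-27060 + 3*(-4)*(1/175)) = √(-27060 - 12/175) = √(-4735512/175) = 6*I*√920794/35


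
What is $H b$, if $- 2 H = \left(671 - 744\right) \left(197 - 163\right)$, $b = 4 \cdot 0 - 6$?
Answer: $-7446$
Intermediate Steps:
$b = -6$ ($b = 0 - 6 = -6$)
$H = 1241$ ($H = - \frac{\left(671 - 744\right) \left(197 - 163\right)}{2} = - \frac{\left(-73\right) 34}{2} = \left(- \frac{1}{2}\right) \left(-2482\right) = 1241$)
$H b = 1241 \left(-6\right) = -7446$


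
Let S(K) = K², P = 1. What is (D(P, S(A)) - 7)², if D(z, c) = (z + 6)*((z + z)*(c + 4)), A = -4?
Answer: 74529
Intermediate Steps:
D(z, c) = 2*z*(4 + c)*(6 + z) (D(z, c) = (6 + z)*((2*z)*(4 + c)) = (6 + z)*(2*z*(4 + c)) = 2*z*(4 + c)*(6 + z))
(D(P, S(A)) - 7)² = (2*1*(24 + 4*1 + 6*(-4)² + (-4)²*1) - 7)² = (2*1*(24 + 4 + 6*16 + 16*1) - 7)² = (2*1*(24 + 4 + 96 + 16) - 7)² = (2*1*140 - 7)² = (280 - 7)² = 273² = 74529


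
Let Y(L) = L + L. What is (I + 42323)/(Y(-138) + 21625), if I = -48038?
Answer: -5715/21349 ≈ -0.26769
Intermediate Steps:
Y(L) = 2*L
(I + 42323)/(Y(-138) + 21625) = (-48038 + 42323)/(2*(-138) + 21625) = -5715/(-276 + 21625) = -5715/21349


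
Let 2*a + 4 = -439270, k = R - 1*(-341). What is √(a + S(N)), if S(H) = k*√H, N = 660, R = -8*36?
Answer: √(-219637 + 106*√165) ≈ 467.2*I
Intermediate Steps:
R = -288
k = 53 (k = -288 - 1*(-341) = -288 + 341 = 53)
S(H) = 53*√H
a = -219637 (a = -2 + (½)*(-439270) = -2 - 219635 = -219637)
√(a + S(N)) = √(-219637 + 53*√660) = √(-219637 + 53*(2*√165)) = √(-219637 + 106*√165)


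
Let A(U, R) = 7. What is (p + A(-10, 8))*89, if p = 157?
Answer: 14596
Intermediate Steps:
(p + A(-10, 8))*89 = (157 + 7)*89 = 164*89 = 14596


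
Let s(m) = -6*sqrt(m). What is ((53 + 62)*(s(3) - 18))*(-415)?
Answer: 859050 + 286350*sqrt(3) ≈ 1.3550e+6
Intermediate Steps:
((53 + 62)*(s(3) - 18))*(-415) = ((53 + 62)*(-6*sqrt(3) - 18))*(-415) = (115*(-18 - 6*sqrt(3)))*(-415) = (-2070 - 690*sqrt(3))*(-415) = 859050 + 286350*sqrt(3)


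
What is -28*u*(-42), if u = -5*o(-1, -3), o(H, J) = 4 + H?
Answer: -17640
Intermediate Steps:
u = -15 (u = -5*(4 - 1) = -5*3 = -15)
-28*u*(-42) = -28*(-15)*(-42) = 420*(-42) = -17640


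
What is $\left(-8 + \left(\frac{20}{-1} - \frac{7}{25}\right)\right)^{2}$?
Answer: $\frac{499849}{625} \approx 799.76$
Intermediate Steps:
$\left(-8 + \left(\frac{20}{-1} - \frac{7}{25}\right)\right)^{2} = \left(-8 + \left(20 \left(-1\right) - \frac{7}{25}\right)\right)^{2} = \left(-8 - \frac{507}{25}\right)^{2} = \left(- \frac{707}{25}\right)^{2} = \frac{499849}{625}$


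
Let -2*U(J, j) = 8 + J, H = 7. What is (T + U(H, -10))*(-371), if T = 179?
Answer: -127253/2 ≈ -63627.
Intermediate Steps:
U(J, j) = -4 - J/2 (U(J, j) = -(8 + J)/2 = -4 - J/2)
(T + U(H, -10))*(-371) = (179 + (-4 - ½*7))*(-371) = (179 + (-4 - 7/2))*(-371) = (179 - 15/2)*(-371) = (343/2)*(-371) = -127253/2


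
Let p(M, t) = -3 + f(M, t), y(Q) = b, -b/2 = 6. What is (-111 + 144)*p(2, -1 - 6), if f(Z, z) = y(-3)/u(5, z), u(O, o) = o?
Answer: -297/7 ≈ -42.429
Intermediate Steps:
b = -12 (b = -2*6 = -12)
y(Q) = -12
f(Z, z) = -12/z
p(M, t) = -3 - 12/t
(-111 + 144)*p(2, -1 - 6) = (-111 + 144)*(-3 - 12/(-1 - 6)) = 33*(-3 - 12/(-7)) = 33*(-3 - 12*(-⅐)) = 33*(-3 + 12/7) = 33*(-9/7) = -297/7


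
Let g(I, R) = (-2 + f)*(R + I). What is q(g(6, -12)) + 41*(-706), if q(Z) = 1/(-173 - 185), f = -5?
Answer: -10362669/358 ≈ -28946.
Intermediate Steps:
g(I, R) = -7*I - 7*R (g(I, R) = (-2 - 5)*(R + I) = -7*(I + R) = -7*I - 7*R)
q(Z) = -1/358 (q(Z) = 1/(-358) = -1/358)
q(g(6, -12)) + 41*(-706) = -1/358 + 41*(-706) = -1/358 - 28946 = -10362669/358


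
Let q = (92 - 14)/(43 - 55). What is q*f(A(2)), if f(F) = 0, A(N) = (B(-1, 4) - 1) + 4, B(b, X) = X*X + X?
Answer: 0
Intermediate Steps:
B(b, X) = X + X² (B(b, X) = X² + X = X + X²)
A(N) = 23 (A(N) = (4*(1 + 4) - 1) + 4 = (4*5 - 1) + 4 = (20 - 1) + 4 = 19 + 4 = 23)
q = -13/2 (q = 78/(-12) = 78*(-1/12) = -13/2 ≈ -6.5000)
q*f(A(2)) = -13/2*0 = 0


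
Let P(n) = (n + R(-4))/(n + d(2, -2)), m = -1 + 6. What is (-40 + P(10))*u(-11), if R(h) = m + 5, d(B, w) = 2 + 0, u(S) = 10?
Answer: -1150/3 ≈ -383.33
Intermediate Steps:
m = 5
d(B, w) = 2
R(h) = 10 (R(h) = 5 + 5 = 10)
P(n) = (10 + n)/(2 + n) (P(n) = (n + 10)/(n + 2) = (10 + n)/(2 + n))
(-40 + P(10))*u(-11) = (-40 + (10 + 10)/(2 + 10))*10 = (-40 + 20/12)*10 = (-40 + (1/12)*20)*10 = (-40 + 5/3)*10 = -115/3*10 = -1150/3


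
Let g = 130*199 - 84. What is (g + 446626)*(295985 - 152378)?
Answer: 67841670084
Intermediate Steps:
g = 25786 (g = 25870 - 84 = 25786)
(g + 446626)*(295985 - 152378) = (25786 + 446626)*(295985 - 152378) = 472412*143607 = 67841670084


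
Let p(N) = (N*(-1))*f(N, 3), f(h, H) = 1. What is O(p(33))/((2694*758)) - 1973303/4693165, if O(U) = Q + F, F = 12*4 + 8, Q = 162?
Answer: -2014282113893/4791843487290 ≈ -0.42036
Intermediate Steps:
F = 56 (F = 48 + 8 = 56)
p(N) = -N (p(N) = (N*(-1))*1 = -N*1 = -N)
O(U) = 218 (O(U) = 162 + 56 = 218)
O(p(33))/((2694*758)) - 1973303/4693165 = 218/((2694*758)) - 1973303/4693165 = 218/2042052 - 1973303*1/4693165 = 218*(1/2042052) - 1973303/4693165 = 109/1021026 - 1973303/4693165 = -2014282113893/4791843487290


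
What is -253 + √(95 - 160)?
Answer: -253 + I*√65 ≈ -253.0 + 8.0623*I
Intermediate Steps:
-253 + √(95 - 160) = -253 + √(-65) = -253 + I*√65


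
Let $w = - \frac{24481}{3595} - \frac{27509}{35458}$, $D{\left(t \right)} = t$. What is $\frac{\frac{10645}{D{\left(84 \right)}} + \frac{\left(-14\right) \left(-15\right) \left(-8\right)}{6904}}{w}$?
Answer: $- \frac{584392818916225}{35047785277638} \approx -16.674$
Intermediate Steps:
$w = - \frac{966942153}{127471510}$ ($w = \left(-24481\right) \frac{1}{3595} - \frac{27509}{35458} = - \frac{24481}{3595} - \frac{27509}{35458} = - \frac{966942153}{127471510} \approx -7.5856$)
$\frac{\frac{10645}{D{\left(84 \right)}} + \frac{\left(-14\right) \left(-15\right) \left(-8\right)}{6904}}{w} = \frac{\frac{10645}{84} + \frac{\left(-14\right) \left(-15\right) \left(-8\right)}{6904}}{- \frac{966942153}{127471510}} = \left(10645 \cdot \frac{1}{84} + 210 \left(-8\right) \frac{1}{6904}\right) \left(- \frac{127471510}{966942153}\right) = \left(\frac{10645}{84} - \frac{210}{863}\right) \left(- \frac{127471510}{966942153}\right) = \frac{9168995}{72492} \left(- \frac{127471510}{966942153}\right) = - \frac{584392818916225}{35047785277638}$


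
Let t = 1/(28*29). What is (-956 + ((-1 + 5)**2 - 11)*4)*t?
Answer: -234/203 ≈ -1.1527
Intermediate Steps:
t = 1/812 ≈ 0.0012315
(-956 + ((-1 + 5)**2 - 11)*4)*t = (-956 + ((-1 + 5)**2 - 11)*4)*(1/812) = (-956 + (4**2 - 11)*4)*(1/812) = (-956 + (16 - 11)*4)*(1/812) = (-956 + 5*4)*(1/812) = (-956 + 20)*(1/812) = -936*1/812 = -234/203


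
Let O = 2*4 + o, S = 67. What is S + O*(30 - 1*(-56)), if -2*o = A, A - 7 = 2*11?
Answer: -492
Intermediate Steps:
A = 29 (A = 7 + 2*11 = 7 + 22 = 29)
o = -29/2 (o = -½*29 = -29/2 ≈ -14.500)
O = -13/2 (O = 2*4 - 29/2 = 8 - 29/2 = -13/2 ≈ -6.5000)
S + O*(30 - 1*(-56)) = 67 - 13*(30 - 1*(-56))/2 = 67 - 13*(30 + 56)/2 = 67 - 13/2*86 = 67 - 559 = -492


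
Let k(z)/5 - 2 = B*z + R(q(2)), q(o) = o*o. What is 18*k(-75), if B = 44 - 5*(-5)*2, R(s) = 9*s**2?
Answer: -621360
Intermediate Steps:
q(o) = o**2
B = 94 (B = 44 + 25*2 = 44 + 50 = 94)
k(z) = 730 + 470*z (k(z) = 10 + 5*(94*z + 9*(2**2)**2) = 10 + 5*(94*z + 9*4**2) = 10 + 5*(94*z + 9*16) = 10 + 5*(94*z + 144) = 10 + 5*(144 + 94*z) = 10 + (720 + 470*z) = 730 + 470*z)
18*k(-75) = 18*(730 + 470*(-75)) = 18*(730 - 35250) = 18*(-34520) = -621360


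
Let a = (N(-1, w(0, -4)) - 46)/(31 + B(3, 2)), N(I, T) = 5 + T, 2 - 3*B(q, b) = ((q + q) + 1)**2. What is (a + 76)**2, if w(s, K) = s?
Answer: 11377129/2116 ≈ 5376.7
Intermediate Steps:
B(q, b) = 2/3 - (1 + 2*q)**2/3 (B(q, b) = 2/3 - ((q + q) + 1)**2/3 = 2/3 - (2*q + 1)**2/3 = 2/3 - (1 + 2*q)**2/3)
a = -123/46 (a = ((5 + 0) - 46)/(31 + (2/3 - (1 + 2*3)**2/3)) = (5 - 46)/(31 + (2/3 - (1 + 6)**2/3)) = -41/(31 + (2/3 - 1/3*7**2)) = -41/(31 + (2/3 - 1/3*49)) = -41/(31 + (2/3 - 49/3)) = -41/(31 - 47/3) = -41/46/3 = -41*3/46 = -123/46 ≈ -2.6739)
(a + 76)**2 = (-123/46 + 76)**2 = (3373/46)**2 = 11377129/2116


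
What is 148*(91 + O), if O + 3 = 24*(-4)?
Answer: -1184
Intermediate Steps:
O = -99 (O = -3 + 24*(-4) = -3 - 96 = -99)
148*(91 + O) = 148*(91 - 99) = 148*(-8) = -1184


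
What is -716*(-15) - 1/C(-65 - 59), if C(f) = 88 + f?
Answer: 386641/36 ≈ 10740.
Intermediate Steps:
-716*(-15) - 1/C(-65 - 59) = -716*(-15) - 1/(88 + (-65 - 59)) = 10740 - 1/(88 - 124) = 10740 - 1/(-36) = 10740 - 1*(-1/36) = 10740 + 1/36 = 386641/36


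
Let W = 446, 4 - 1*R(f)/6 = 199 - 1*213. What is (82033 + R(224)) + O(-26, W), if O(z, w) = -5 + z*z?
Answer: 82812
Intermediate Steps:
R(f) = 108 (R(f) = 24 - 6*(199 - 1*213) = 24 - 6*(199 - 213) = 24 - 6*(-14) = 24 + 84 = 108)
O(z, w) = -5 + z**2
(82033 + R(224)) + O(-26, W) = (82033 + 108) + (-5 + (-26)**2) = 82141 + (-5 + 676) = 82141 + 671 = 82812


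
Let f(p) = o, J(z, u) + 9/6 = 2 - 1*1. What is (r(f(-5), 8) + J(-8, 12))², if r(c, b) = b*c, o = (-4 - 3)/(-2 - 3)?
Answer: 11449/100 ≈ 114.49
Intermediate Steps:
J(z, u) = -½ (J(z, u) = -3/2 + (2 - 1*1) = -3/2 + (2 - 1) = -3/2 + 1 = -½)
o = 7/5 (o = -7/(-5) = -7*(-⅕) = 7/5 ≈ 1.4000)
f(p) = 7/5
(r(f(-5), 8) + J(-8, 12))² = (8*(7/5) - ½)² = (56/5 - ½)² = (107/10)² = 11449/100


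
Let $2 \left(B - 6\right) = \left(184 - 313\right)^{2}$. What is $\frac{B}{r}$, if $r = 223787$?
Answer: $\frac{16653}{447574} \approx 0.037207$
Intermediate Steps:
$B = \frac{16653}{2}$ ($B = 6 + \frac{\left(184 - 313\right)^{2}}{2} = 6 + \frac{\left(-129\right)^{2}}{2} = 6 + \frac{1}{2} \cdot 16641 = 6 + \frac{16641}{2} = \frac{16653}{2} \approx 8326.5$)
$\frac{B}{r} = \frac{16653}{2 \cdot 223787} = \frac{16653}{2} \cdot \frac{1}{223787} = \frac{16653}{447574}$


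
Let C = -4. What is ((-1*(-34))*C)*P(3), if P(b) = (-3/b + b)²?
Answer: -544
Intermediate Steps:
P(b) = (b - 3/b)²
((-1*(-34))*C)*P(3) = (-1*(-34)*(-4))*((-3 + 3²)²/3²) = (34*(-4))*((-3 + 9)²/9) = -136*6²/9 = -136*36/9 = -136*4 = -544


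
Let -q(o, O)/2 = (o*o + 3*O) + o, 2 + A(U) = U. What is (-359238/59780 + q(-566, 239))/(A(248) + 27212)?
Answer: -19160088079/820719620 ≈ -23.345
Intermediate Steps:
A(U) = -2 + U
q(o, O) = -6*O - 2*o - 2*o² (q(o, O) = -2*((o*o + 3*O) + o) = -2*((o² + 3*O) + o) = -2*(o + o² + 3*O) = -6*O - 2*o - 2*o²)
(-359238/59780 + q(-566, 239))/(A(248) + 27212) = (-359238/59780 + (-6*239 - 2*(-566) - 2*(-566)²))/((-2 + 248) + 27212) = (-359238*1/59780 + (-1434 + 1132 - 2*320356))/(246 + 27212) = (-179619/29890 + (-1434 + 1132 - 640712))/27458 = (-179619/29890 - 641014)*(1/27458) = -19160088079/29890*1/27458 = -19160088079/820719620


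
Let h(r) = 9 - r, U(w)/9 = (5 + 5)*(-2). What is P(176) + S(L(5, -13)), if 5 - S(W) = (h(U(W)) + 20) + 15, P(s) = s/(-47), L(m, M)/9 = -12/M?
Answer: -10469/47 ≈ -222.74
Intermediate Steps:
L(m, M) = -108/M (L(m, M) = 9*(-12/M) = -108/M)
P(s) = -s/47 (P(s) = s*(-1/47) = -s/47)
U(w) = -180 (U(w) = 9*((5 + 5)*(-2)) = 9*(10*(-2)) = 9*(-20) = -180)
S(W) = -219 (S(W) = 5 - (((9 - 1*(-180)) + 20) + 15) = 5 - (((9 + 180) + 20) + 15) = 5 - ((189 + 20) + 15) = 5 - (209 + 15) = 5 - 1*224 = 5 - 224 = -219)
P(176) + S(L(5, -13)) = -1/47*176 - 219 = -176/47 - 219 = -10469/47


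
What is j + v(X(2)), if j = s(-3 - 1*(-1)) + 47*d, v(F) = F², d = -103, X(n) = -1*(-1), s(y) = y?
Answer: -4842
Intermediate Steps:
X(n) = 1
j = -4843 (j = (-3 - 1*(-1)) + 47*(-103) = (-3 + 1) - 4841 = -2 - 4841 = -4843)
j + v(X(2)) = -4843 + 1² = -4843 + 1 = -4842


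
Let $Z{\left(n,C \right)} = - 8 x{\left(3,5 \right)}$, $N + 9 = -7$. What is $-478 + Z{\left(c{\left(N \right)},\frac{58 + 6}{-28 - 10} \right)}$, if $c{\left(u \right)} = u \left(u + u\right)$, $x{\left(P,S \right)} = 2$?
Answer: $-494$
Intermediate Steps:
$N = -16$ ($N = -9 - 7 = -16$)
$c{\left(u \right)} = 2 u^{2}$ ($c{\left(u \right)} = u 2 u = 2 u^{2}$)
$Z{\left(n,C \right)} = -16$ ($Z{\left(n,C \right)} = \left(-8\right) 2 = -16$)
$-478 + Z{\left(c{\left(N \right)},\frac{58 + 6}{-28 - 10} \right)} = -478 - 16 = -494$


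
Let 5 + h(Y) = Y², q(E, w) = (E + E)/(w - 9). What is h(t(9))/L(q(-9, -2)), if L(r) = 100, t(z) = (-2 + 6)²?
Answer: 251/100 ≈ 2.5100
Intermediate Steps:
q(E, w) = 2*E/(-9 + w) (q(E, w) = (2*E)/(-9 + w) = 2*E/(-9 + w))
t(z) = 16 (t(z) = 4² = 16)
h(Y) = -5 + Y²
h(t(9))/L(q(-9, -2)) = (-5 + 16²)/100 = (-5 + 256)*(1/100) = 251*(1/100) = 251/100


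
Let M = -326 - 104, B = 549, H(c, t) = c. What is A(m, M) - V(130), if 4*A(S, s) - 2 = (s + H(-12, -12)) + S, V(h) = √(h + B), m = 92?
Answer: -87 - √679 ≈ -113.06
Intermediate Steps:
M = -430
V(h) = √(549 + h) (V(h) = √(h + 549) = √(549 + h))
A(S, s) = -5/2 + S/4 + s/4 (A(S, s) = ½ + ((s - 12) + S)/4 = ½ + ((-12 + s) + S)/4 = ½ + (-12 + S + s)/4 = ½ + (-3 + S/4 + s/4) = -5/2 + S/4 + s/4)
A(m, M) - V(130) = (-5/2 + (¼)*92 + (¼)*(-430)) - √(549 + 130) = (-5/2 + 23 - 215/2) - √679 = -87 - √679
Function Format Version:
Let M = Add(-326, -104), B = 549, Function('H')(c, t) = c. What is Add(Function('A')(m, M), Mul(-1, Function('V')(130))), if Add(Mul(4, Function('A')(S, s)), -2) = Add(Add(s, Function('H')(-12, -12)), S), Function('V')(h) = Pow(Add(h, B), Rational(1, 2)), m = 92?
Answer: Add(-87, Mul(-1, Pow(679, Rational(1, 2)))) ≈ -113.06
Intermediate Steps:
M = -430
Function('V')(h) = Pow(Add(549, h), Rational(1, 2)) (Function('V')(h) = Pow(Add(h, 549), Rational(1, 2)) = Pow(Add(549, h), Rational(1, 2)))
Function('A')(S, s) = Add(Rational(-5, 2), Mul(Rational(1, 4), S), Mul(Rational(1, 4), s)) (Function('A')(S, s) = Add(Rational(1, 2), Mul(Rational(1, 4), Add(Add(s, -12), S))) = Add(Rational(1, 2), Mul(Rational(1, 4), Add(Add(-12, s), S))) = Add(Rational(1, 2), Mul(Rational(1, 4), Add(-12, S, s))) = Add(Rational(1, 2), Add(-3, Mul(Rational(1, 4), S), Mul(Rational(1, 4), s))) = Add(Rational(-5, 2), Mul(Rational(1, 4), S), Mul(Rational(1, 4), s)))
Add(Function('A')(m, M), Mul(-1, Function('V')(130))) = Add(Add(Rational(-5, 2), Mul(Rational(1, 4), 92), Mul(Rational(1, 4), -430)), Mul(-1, Pow(Add(549, 130), Rational(1, 2)))) = Add(Add(Rational(-5, 2), 23, Rational(-215, 2)), Mul(-1, Pow(679, Rational(1, 2)))) = Add(-87, Mul(-1, Pow(679, Rational(1, 2))))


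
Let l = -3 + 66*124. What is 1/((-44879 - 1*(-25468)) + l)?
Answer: -1/11230 ≈ -8.9047e-5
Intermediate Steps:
l = 8181 (l = -3 + 8184 = 8181)
1/((-44879 - 1*(-25468)) + l) = 1/((-44879 - 1*(-25468)) + 8181) = 1/((-44879 + 25468) + 8181) = 1/(-19411 + 8181) = 1/(-11230) = -1/11230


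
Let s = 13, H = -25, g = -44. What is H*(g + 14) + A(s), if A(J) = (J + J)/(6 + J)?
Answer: 14276/19 ≈ 751.37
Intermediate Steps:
A(J) = 2*J/(6 + J) (A(J) = (2*J)/(6 + J) = 2*J/(6 + J))
H*(g + 14) + A(s) = -25*(-44 + 14) + 2*13/(6 + 13) = -25*(-30) + 2*13/19 = 750 + 2*13*(1/19) = 750 + 26/19 = 14276/19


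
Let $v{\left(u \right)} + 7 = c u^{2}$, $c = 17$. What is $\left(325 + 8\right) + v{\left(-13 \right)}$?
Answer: $3199$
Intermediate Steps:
$v{\left(u \right)} = -7 + 17 u^{2}$
$\left(325 + 8\right) + v{\left(-13 \right)} = \left(325 + 8\right) - \left(7 - 17 \left(-13\right)^{2}\right) = 333 + \left(-7 + 17 \cdot 169\right) = 333 + \left(-7 + 2873\right) = 333 + 2866 = 3199$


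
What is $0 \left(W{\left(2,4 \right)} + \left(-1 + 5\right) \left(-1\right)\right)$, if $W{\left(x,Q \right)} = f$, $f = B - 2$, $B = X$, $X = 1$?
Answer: $0$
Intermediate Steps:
$B = 1$
$f = -1$ ($f = 1 - 2 = -1$)
$W{\left(x,Q \right)} = -1$
$0 \left(W{\left(2,4 \right)} + \left(-1 + 5\right) \left(-1\right)\right) = 0 \left(-1 + \left(-1 + 5\right) \left(-1\right)\right) = 0 \left(-1 + 4 \left(-1\right)\right) = 0 \left(-1 - 4\right) = 0 \left(-5\right) = 0$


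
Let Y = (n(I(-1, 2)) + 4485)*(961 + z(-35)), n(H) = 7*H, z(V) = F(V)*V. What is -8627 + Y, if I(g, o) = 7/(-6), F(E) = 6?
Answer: 20120849/6 ≈ 3.3535e+6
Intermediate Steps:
z(V) = 6*V
I(g, o) = -7/6 (I(g, o) = 7*(-1/6) = -7/6)
Y = 20172611/6 (Y = (7*(-7/6) + 4485)*(961 + 6*(-35)) = (-49/6 + 4485)*(961 - 210) = (26861/6)*751 = 20172611/6 ≈ 3.3621e+6)
-8627 + Y = -8627 + 20172611/6 = 20120849/6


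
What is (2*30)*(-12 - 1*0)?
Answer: -720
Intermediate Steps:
(2*30)*(-12 - 1*0) = 60*(-12 + 0) = 60*(-12) = -720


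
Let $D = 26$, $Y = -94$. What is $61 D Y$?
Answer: $-149084$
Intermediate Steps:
$61 D Y = 61 \cdot 26 \left(-94\right) = 1586 \left(-94\right) = -149084$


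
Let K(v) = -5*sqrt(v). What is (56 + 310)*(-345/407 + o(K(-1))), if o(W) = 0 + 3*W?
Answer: -126270/407 - 5490*I ≈ -310.25 - 5490.0*I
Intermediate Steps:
o(W) = 3*W
(56 + 310)*(-345/407 + o(K(-1))) = (56 + 310)*(-345/407 + 3*(-5*I)) = 366*(-345*1/407 + 3*(-5*I)) = 366*(-345/407 - 15*I) = -126270/407 - 5490*I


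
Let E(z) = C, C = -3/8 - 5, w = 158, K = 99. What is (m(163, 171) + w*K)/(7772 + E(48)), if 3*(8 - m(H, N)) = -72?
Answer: 125392/62133 ≈ 2.0181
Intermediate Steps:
m(H, N) = 32 (m(H, N) = 8 - ⅓*(-72) = 8 + 24 = 32)
C = -43/8 (C = -3*⅛ - 5 = -3/8 - 5 = -43/8 ≈ -5.3750)
E(z) = -43/8
(m(163, 171) + w*K)/(7772 + E(48)) = (32 + 158*99)/(7772 - 43/8) = (32 + 15642)/(62133/8) = 15674*(8/62133) = 125392/62133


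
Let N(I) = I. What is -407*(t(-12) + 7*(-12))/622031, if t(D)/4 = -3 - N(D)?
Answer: 19536/622031 ≈ 0.031407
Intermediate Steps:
t(D) = -12 - 4*D (t(D) = 4*(-3 - D) = -12 - 4*D)
-407*(t(-12) + 7*(-12))/622031 = -407*((-12 - 4*(-12)) + 7*(-12))/622031 = -407*((-12 + 48) - 84)*(1/622031) = -407*(36 - 84)*(1/622031) = -407*(-48)*(1/622031) = 19536*(1/622031) = 19536/622031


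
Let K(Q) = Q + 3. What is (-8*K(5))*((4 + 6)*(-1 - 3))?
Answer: 2560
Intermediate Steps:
K(Q) = 3 + Q
(-8*K(5))*((4 + 6)*(-1 - 3)) = (-8*(3 + 5))*((4 + 6)*(-1 - 3)) = (-8*8)*(10*(-4)) = -64*(-40) = 2560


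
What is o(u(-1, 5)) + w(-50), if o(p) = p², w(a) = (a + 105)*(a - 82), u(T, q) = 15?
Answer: -7035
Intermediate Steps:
w(a) = (-82 + a)*(105 + a) (w(a) = (105 + a)*(-82 + a) = (-82 + a)*(105 + a))
o(u(-1, 5)) + w(-50) = 15² + (-8610 + (-50)² + 23*(-50)) = 225 + (-8610 + 2500 - 1150) = 225 - 7260 = -7035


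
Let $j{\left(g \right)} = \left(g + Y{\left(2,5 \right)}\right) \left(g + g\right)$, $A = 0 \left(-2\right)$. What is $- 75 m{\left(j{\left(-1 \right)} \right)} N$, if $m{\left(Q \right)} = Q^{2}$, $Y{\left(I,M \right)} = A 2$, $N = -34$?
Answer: $10200$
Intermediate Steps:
$A = 0$
$Y{\left(I,M \right)} = 0$ ($Y{\left(I,M \right)} = 0 \cdot 2 = 0$)
$j{\left(g \right)} = 2 g^{2}$ ($j{\left(g \right)} = \left(g + 0\right) \left(g + g\right) = g 2 g = 2 g^{2}$)
$- 75 m{\left(j{\left(-1 \right)} \right)} N = - 75 \left(2 \left(-1\right)^{2}\right)^{2} \left(-34\right) = - 75 \left(2 \cdot 1\right)^{2} \left(-34\right) = - 75 \cdot 2^{2} \left(-34\right) = \left(-75\right) 4 \left(-34\right) = \left(-300\right) \left(-34\right) = 10200$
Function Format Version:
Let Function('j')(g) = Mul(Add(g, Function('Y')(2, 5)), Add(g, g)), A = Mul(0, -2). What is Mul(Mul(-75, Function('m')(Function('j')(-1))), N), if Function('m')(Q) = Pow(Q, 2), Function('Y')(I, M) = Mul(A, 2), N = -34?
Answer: 10200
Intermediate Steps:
A = 0
Function('Y')(I, M) = 0 (Function('Y')(I, M) = Mul(0, 2) = 0)
Function('j')(g) = Mul(2, Pow(g, 2)) (Function('j')(g) = Mul(Add(g, 0), Add(g, g)) = Mul(g, Mul(2, g)) = Mul(2, Pow(g, 2)))
Mul(Mul(-75, Function('m')(Function('j')(-1))), N) = Mul(Mul(-75, Pow(Mul(2, Pow(-1, 2)), 2)), -34) = Mul(Mul(-75, Pow(Mul(2, 1), 2)), -34) = Mul(Mul(-75, Pow(2, 2)), -34) = Mul(Mul(-75, 4), -34) = Mul(-300, -34) = 10200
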